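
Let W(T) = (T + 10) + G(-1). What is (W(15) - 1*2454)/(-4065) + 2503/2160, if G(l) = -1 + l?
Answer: 1028377/585360 ≈ 1.7568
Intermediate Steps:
W(T) = 8 + T (W(T) = (T + 10) + (-1 - 1) = (10 + T) - 2 = 8 + T)
(W(15) - 1*2454)/(-4065) + 2503/2160 = ((8 + 15) - 1*2454)/(-4065) + 2503/2160 = (23 - 2454)*(-1/4065) + 2503*(1/2160) = -2431*(-1/4065) + 2503/2160 = 2431/4065 + 2503/2160 = 1028377/585360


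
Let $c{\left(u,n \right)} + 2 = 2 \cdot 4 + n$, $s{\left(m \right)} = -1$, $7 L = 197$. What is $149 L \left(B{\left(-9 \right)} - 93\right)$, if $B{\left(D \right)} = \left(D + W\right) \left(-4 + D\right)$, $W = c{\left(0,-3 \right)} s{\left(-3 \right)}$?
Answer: $264177$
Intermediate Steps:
$L = \frac{197}{7}$ ($L = \frac{1}{7} \cdot 197 = \frac{197}{7} \approx 28.143$)
$c{\left(u,n \right)} = 6 + n$ ($c{\left(u,n \right)} = -2 + \left(2 \cdot 4 + n\right) = -2 + \left(8 + n\right) = 6 + n$)
$W = -3$ ($W = \left(6 - 3\right) \left(-1\right) = 3 \left(-1\right) = -3$)
$B{\left(D \right)} = \left(-4 + D\right) \left(-3 + D\right)$ ($B{\left(D \right)} = \left(D - 3\right) \left(-4 + D\right) = \left(-3 + D\right) \left(-4 + D\right) = \left(-4 + D\right) \left(-3 + D\right)$)
$149 L \left(B{\left(-9 \right)} - 93\right) = 149 \cdot \frac{197}{7} \left(\left(12 + \left(-9\right)^{2} - -63\right) - 93\right) = \frac{29353 \left(\left(12 + 81 + 63\right) - 93\right)}{7} = \frac{29353 \left(156 - 93\right)}{7} = \frac{29353}{7} \cdot 63 = 264177$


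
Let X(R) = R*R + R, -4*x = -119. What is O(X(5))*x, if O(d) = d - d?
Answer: 0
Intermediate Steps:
x = 119/4 (x = -¼*(-119) = 119/4 ≈ 29.750)
X(R) = R + R² (X(R) = R² + R = R + R²)
O(d) = 0
O(X(5))*x = 0*(119/4) = 0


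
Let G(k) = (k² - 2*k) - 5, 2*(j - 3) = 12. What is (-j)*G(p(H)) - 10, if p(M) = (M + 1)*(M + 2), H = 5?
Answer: -15085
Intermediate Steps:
j = 9 (j = 3 + (½)*12 = 3 + 6 = 9)
p(M) = (1 + M)*(2 + M)
G(k) = -5 + k² - 2*k
(-j)*G(p(H)) - 10 = (-1*9)*(-5 + (2 + 5² + 3*5)² - 2*(2 + 5² + 3*5)) - 10 = -9*(-5 + (2 + 25 + 15)² - 2*(2 + 25 + 15)) - 10 = -9*(-5 + 42² - 2*42) - 10 = -9*(-5 + 1764 - 84) - 10 = -9*1675 - 10 = -15075 - 10 = -15085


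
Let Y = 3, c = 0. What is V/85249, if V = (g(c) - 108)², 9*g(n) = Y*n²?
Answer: 11664/85249 ≈ 0.13682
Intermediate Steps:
g(n) = n²/3 (g(n) = (3*n²)/9 = n²/3)
V = 11664 (V = ((⅓)*0² - 108)² = ((⅓)*0 - 108)² = (0 - 108)² = (-108)² = 11664)
V/85249 = 11664/85249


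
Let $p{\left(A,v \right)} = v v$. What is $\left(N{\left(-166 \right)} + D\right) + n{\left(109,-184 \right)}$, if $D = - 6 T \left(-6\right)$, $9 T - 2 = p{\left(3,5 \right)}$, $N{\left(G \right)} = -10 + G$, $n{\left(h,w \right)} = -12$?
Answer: $-80$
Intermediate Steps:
$p{\left(A,v \right)} = v^{2}$
$T = 3$ ($T = \frac{2}{9} + \frac{5^{2}}{9} = \frac{2}{9} + \frac{1}{9} \cdot 25 = \frac{2}{9} + \frac{25}{9} = 3$)
$D = 108$ ($D = \left(-6\right) 3 \left(-6\right) = \left(-18\right) \left(-6\right) = 108$)
$\left(N{\left(-166 \right)} + D\right) + n{\left(109,-184 \right)} = \left(\left(-10 - 166\right) + 108\right) - 12 = \left(-176 + 108\right) - 12 = -68 - 12 = -80$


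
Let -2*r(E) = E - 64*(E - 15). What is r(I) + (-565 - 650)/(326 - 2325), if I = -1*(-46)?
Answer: 1938246/1999 ≈ 969.61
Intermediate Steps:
I = 46
r(E) = -480 + 63*E/2 (r(E) = -(E - 64*(E - 15))/2 = -(E - 64*(-15 + E))/2 = -(E + (960 - 64*E))/2 = -(960 - 63*E)/2 = -480 + 63*E/2)
r(I) + (-565 - 650)/(326 - 2325) = (-480 + (63/2)*46) + (-565 - 650)/(326 - 2325) = (-480 + 1449) - 1215/(-1999) = 969 - 1215*(-1/1999) = 969 + 1215/1999 = 1938246/1999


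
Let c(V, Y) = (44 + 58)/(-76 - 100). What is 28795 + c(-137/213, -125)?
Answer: 2533909/88 ≈ 28794.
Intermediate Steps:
c(V, Y) = -51/88 (c(V, Y) = 102/(-176) = 102*(-1/176) = -51/88)
28795 + c(-137/213, -125) = 28795 - 51/88 = 2533909/88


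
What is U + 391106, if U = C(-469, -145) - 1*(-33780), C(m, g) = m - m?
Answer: 424886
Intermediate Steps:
C(m, g) = 0
U = 33780 (U = 0 - 1*(-33780) = 0 + 33780 = 33780)
U + 391106 = 33780 + 391106 = 424886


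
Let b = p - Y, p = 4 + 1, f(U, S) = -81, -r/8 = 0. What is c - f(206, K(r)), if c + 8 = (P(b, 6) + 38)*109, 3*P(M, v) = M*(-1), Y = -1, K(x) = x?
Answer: 3997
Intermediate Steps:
r = 0 (r = -8*0 = 0)
p = 5
b = 6 (b = 5 - 1*(-1) = 5 + 1 = 6)
P(M, v) = -M/3 (P(M, v) = (M*(-1))/3 = (-M)/3 = -M/3)
c = 3916 (c = -8 + (-⅓*6 + 38)*109 = -8 + (-2 + 38)*109 = -8 + 36*109 = -8 + 3924 = 3916)
c - f(206, K(r)) = 3916 - 1*(-81) = 3916 + 81 = 3997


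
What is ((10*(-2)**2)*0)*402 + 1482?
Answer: 1482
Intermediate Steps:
((10*(-2)**2)*0)*402 + 1482 = ((10*4)*0)*402 + 1482 = (40*0)*402 + 1482 = 0*402 + 1482 = 0 + 1482 = 1482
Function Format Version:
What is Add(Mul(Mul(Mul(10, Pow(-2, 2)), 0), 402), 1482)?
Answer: 1482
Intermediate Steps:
Add(Mul(Mul(Mul(10, Pow(-2, 2)), 0), 402), 1482) = Add(Mul(Mul(Mul(10, 4), 0), 402), 1482) = Add(Mul(Mul(40, 0), 402), 1482) = Add(Mul(0, 402), 1482) = Add(0, 1482) = 1482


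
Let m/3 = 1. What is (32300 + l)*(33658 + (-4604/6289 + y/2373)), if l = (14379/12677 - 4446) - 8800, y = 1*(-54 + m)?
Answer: 40445030221002148705/63062991523 ≈ 6.4134e+8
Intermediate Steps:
m = 3 (m = 3*1 = 3)
y = -51 (y = 1*(-54 + 3) = 1*(-51) = -51)
l = -167905163/12677 (l = (14379*(1/12677) - 4446) - 8800 = (14379/12677 - 4446) - 8800 = -56347563/12677 - 8800 = -167905163/12677 ≈ -13245.)
(32300 + l)*(33658 + (-4604/6289 + y/2373)) = (32300 - 167905163/12677)*(33658 + (-4604/6289 - 51/2373)) = 241561937*(33658 + (-4604*1/6289 - 51*1/2373))/12677 = 241561937*(33658 + (-4604/6289 - 17/791))/12677 = 241561937*(33658 - 3748677/4974599)/12677 = (241561937/12677)*(167431304465/4974599) = 40445030221002148705/63062991523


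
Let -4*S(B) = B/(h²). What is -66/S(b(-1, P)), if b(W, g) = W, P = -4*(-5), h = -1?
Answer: -264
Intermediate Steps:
P = 20
S(B) = -B/4 (S(B) = -B/(4*((-1)²)) = -B/(4*1) = -B/4)
-66/S(b(-1, P)) = -66/((-¼*(-1))) = -66/¼ = -66*4 = -264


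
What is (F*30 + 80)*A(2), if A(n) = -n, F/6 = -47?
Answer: 16760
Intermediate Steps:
F = -282 (F = 6*(-47) = -282)
(F*30 + 80)*A(2) = (-282*30 + 80)*(-1*2) = (-8460 + 80)*(-2) = -8380*(-2) = 16760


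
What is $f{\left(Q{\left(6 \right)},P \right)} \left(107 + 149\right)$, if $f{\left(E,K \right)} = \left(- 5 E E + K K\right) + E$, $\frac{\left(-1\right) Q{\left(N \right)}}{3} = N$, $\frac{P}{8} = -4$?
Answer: $-157184$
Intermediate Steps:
$P = -32$ ($P = 8 \left(-4\right) = -32$)
$Q{\left(N \right)} = - 3 N$
$f{\left(E,K \right)} = E + K^{2} - 5 E^{2}$ ($f{\left(E,K \right)} = \left(- 5 E^{2} + K^{2}\right) + E = \left(K^{2} - 5 E^{2}\right) + E = E + K^{2} - 5 E^{2}$)
$f{\left(Q{\left(6 \right)},P \right)} \left(107 + 149\right) = \left(\left(-3\right) 6 + \left(-32\right)^{2} - 5 \left(\left(-3\right) 6\right)^{2}\right) \left(107 + 149\right) = \left(-18 + 1024 - 5 \left(-18\right)^{2}\right) 256 = \left(-18 + 1024 - 1620\right) 256 = \left(-614\right) 256 = -157184$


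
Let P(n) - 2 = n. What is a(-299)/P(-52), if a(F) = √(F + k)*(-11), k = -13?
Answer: 11*I*√78/25 ≈ 3.886*I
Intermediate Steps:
P(n) = 2 + n
a(F) = -11*√(-13 + F) (a(F) = √(F - 13)*(-11) = √(-13 + F)*(-11) = -11*√(-13 + F))
a(-299)/P(-52) = (-11*√(-13 - 299))/(2 - 52) = -22*I*√78/(-50) = -22*I*√78*(-1/50) = 11*I*√78/25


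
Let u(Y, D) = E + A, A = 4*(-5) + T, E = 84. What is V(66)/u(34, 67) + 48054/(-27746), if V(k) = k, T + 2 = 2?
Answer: -311055/443936 ≈ -0.70068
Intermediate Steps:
T = 0 (T = -2 + 2 = 0)
A = -20 (A = 4*(-5) + 0 = -20 + 0 = -20)
u(Y, D) = 64 (u(Y, D) = 84 - 20 = 64)
V(66)/u(34, 67) + 48054/(-27746) = 66/64 + 48054/(-27746) = 66*(1/64) + 48054*(-1/27746) = 33/32 - 24027/13873 = -311055/443936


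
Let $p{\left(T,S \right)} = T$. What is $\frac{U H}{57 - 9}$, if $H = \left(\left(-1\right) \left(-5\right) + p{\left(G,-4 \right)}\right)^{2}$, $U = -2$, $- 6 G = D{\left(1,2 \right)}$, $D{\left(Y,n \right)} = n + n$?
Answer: $- \frac{169}{216} \approx -0.78241$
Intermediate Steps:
$D{\left(Y,n \right)} = 2 n$
$G = - \frac{2}{3}$ ($G = - \frac{2 \cdot 2}{6} = \left(- \frac{1}{6}\right) 4 = - \frac{2}{3} \approx -0.66667$)
$H = \frac{169}{9}$ ($H = \left(\left(-1\right) \left(-5\right) - \frac{2}{3}\right)^{2} = \left(5 - \frac{2}{3}\right)^{2} = \left(\frac{13}{3}\right)^{2} = \frac{169}{9} \approx 18.778$)
$\frac{U H}{57 - 9} = \frac{\left(-2\right) \frac{169}{9}}{57 - 9} = - \frac{338}{9 \cdot 48} = \left(- \frac{338}{9}\right) \frac{1}{48} = - \frac{169}{216}$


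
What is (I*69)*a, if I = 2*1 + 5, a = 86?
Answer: 41538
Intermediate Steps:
I = 7 (I = 2 + 5 = 7)
(I*69)*a = (7*69)*86 = 483*86 = 41538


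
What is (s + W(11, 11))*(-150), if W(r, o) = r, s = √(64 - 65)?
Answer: -1650 - 150*I ≈ -1650.0 - 150.0*I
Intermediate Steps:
s = I (s = √(-1) = I ≈ 1.0*I)
(s + W(11, 11))*(-150) = (I + 11)*(-150) = (11 + I)*(-150) = -1650 - 150*I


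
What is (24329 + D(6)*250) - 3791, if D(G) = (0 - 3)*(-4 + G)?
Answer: 19038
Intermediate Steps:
D(G) = 12 - 3*G (D(G) = -3*(-4 + G) = 12 - 3*G)
(24329 + D(6)*250) - 3791 = (24329 + (12 - 3*6)*250) - 3791 = (24329 + (12 - 18)*250) - 3791 = (24329 - 6*250) - 3791 = (24329 - 1500) - 3791 = 22829 - 3791 = 19038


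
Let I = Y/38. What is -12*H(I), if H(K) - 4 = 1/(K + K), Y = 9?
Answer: -220/3 ≈ -73.333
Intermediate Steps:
I = 9/38 ≈ 0.23684
H(K) = 4 + 1/(2*K) (H(K) = 4 + 1/(K + K) = 4 + 1/(2*K))
-12*H(I) = -12*(4 + 1/(2*(9/38))) = -12*(4 + (1/2)*(38/9)) = -12*(4 + 19/9) = -12*55/9 = -220/3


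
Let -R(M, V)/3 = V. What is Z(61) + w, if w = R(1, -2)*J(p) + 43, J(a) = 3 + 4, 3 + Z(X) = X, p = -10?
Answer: 143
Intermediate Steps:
Z(X) = -3 + X
J(a) = 7
R(M, V) = -3*V
w = 85 (w = -3*(-2)*7 + 43 = 6*7 + 43 = 42 + 43 = 85)
Z(61) + w = (-3 + 61) + 85 = 58 + 85 = 143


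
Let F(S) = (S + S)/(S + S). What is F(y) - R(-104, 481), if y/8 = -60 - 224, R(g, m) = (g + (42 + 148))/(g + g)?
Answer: 147/104 ≈ 1.4135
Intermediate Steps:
R(g, m) = (190 + g)/(2*g) (R(g, m) = (g + 190)/((2*g)) = (190 + g)*(1/(2*g)) = (190 + g)/(2*g))
y = -2272 (y = 8*(-60 - 224) = 8*(-284) = -2272)
F(S) = 1 (F(S) = (2*S)/((2*S)) = (2*S)*(1/(2*S)) = 1)
F(y) - R(-104, 481) = 1 - (190 - 104)/(2*(-104)) = 1 - (-1)*86/(2*104) = 1 - 1*(-43/104) = 1 + 43/104 = 147/104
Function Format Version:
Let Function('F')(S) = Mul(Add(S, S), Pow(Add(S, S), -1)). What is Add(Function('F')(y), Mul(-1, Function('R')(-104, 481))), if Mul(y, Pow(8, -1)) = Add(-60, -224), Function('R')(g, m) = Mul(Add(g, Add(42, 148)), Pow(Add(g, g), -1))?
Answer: Rational(147, 104) ≈ 1.4135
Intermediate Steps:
Function('R')(g, m) = Mul(Rational(1, 2), Pow(g, -1), Add(190, g)) (Function('R')(g, m) = Mul(Add(g, 190), Pow(Mul(2, g), -1)) = Mul(Add(190, g), Mul(Rational(1, 2), Pow(g, -1))) = Mul(Rational(1, 2), Pow(g, -1), Add(190, g)))
y = -2272 (y = Mul(8, Add(-60, -224)) = Mul(8, -284) = -2272)
Function('F')(S) = 1 (Function('F')(S) = Mul(Mul(2, S), Pow(Mul(2, S), -1)) = Mul(Mul(2, S), Mul(Rational(1, 2), Pow(S, -1))) = 1)
Add(Function('F')(y), Mul(-1, Function('R')(-104, 481))) = Add(1, Mul(-1, Mul(Rational(1, 2), Pow(-104, -1), Add(190, -104)))) = Add(1, Mul(-1, Mul(Rational(1, 2), Rational(-1, 104), 86))) = Add(1, Mul(-1, Rational(-43, 104))) = Add(1, Rational(43, 104)) = Rational(147, 104)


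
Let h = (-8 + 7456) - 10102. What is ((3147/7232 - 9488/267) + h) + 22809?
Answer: 38850399353/1930944 ≈ 20120.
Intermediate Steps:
h = -2654 (h = 7448 - 10102 = -2654)
((3147/7232 - 9488/267) + h) + 22809 = ((3147/7232 - 9488/267) - 2654) + 22809 = (-67776967/1930944 - 2654) + 22809 = -5192502343/1930944 + 22809 = 38850399353/1930944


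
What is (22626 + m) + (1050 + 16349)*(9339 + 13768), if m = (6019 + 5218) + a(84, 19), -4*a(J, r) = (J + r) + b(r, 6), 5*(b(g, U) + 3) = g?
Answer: 8041450601/20 ≈ 4.0207e+8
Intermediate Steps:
b(g, U) = -3 + g/5
a(J, r) = ¾ - 3*r/10 - J/4 (a(J, r) = -((J + r) + (-3 + r/5))/4 = -(-3 + J + 6*r/5)/4 = ¾ - 3*r/10 - J/4)
m = 224221/20 (m = (6019 + 5218) + (¾ - 3/10*19 - ¼*84) = 11237 + (¾ - 57/10 - 21) = 11237 - 519/20 = 224221/20 ≈ 11211.)
(22626 + m) + (1050 + 16349)*(9339 + 13768) = (22626 + 224221/20) + (1050 + 16349)*(9339 + 13768) = 676741/20 + 17399*23107 = 676741/20 + 402038693 = 8041450601/20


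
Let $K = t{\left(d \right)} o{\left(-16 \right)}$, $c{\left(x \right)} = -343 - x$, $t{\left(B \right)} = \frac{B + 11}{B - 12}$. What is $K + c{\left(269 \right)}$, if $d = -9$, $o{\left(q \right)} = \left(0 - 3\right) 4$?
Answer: $- \frac{4276}{7} \approx -610.86$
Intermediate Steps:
$o{\left(q \right)} = -12$ ($o{\left(q \right)} = \left(-3\right) 4 = -12$)
$t{\left(B \right)} = \frac{11 + B}{-12 + B}$
$K = \frac{8}{7}$ ($K = \frac{11 - 9}{-12 - 9} \left(-12\right) = \frac{1}{-21} \cdot 2 \left(-12\right) = \left(- \frac{1}{21}\right) 2 \left(-12\right) = \left(- \frac{2}{21}\right) \left(-12\right) = \frac{8}{7} \approx 1.1429$)
$K + c{\left(269 \right)} = \frac{8}{7} - 612 = - \frac{4276}{7}$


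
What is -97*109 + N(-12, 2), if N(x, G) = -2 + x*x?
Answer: -10431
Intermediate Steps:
N(x, G) = -2 + x²
-97*109 + N(-12, 2) = -97*109 + (-2 + (-12)²) = -10573 + (-2 + 144) = -10573 + 142 = -10431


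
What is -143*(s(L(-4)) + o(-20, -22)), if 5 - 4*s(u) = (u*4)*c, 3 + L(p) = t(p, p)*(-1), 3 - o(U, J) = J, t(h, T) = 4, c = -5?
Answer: 5005/4 ≈ 1251.3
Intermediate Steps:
o(U, J) = 3 - J
L(p) = -7 (L(p) = -3 + 4*(-1) = -3 - 4 = -7)
s(u) = 5/4 + 5*u (s(u) = 5/4 - u*4*(-5)/4 = 5/4 - 4*u*(-5)/4 = 5/4 - (-5)*u = 5/4 + 5*u)
-143*(s(L(-4)) + o(-20, -22)) = -143*((5/4 + 5*(-7)) + (3 - 1*(-22))) = -143*((5/4 - 35) + (3 + 22)) = -143*(-135/4 + 25) = -143*(-35/4) = 5005/4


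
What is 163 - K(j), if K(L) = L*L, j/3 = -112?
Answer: -112733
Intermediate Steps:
j = -336 (j = 3*(-112) = -336)
K(L) = L**2
163 - K(j) = 163 - 1*(-336)**2 = 163 - 1*112896 = 163 - 112896 = -112733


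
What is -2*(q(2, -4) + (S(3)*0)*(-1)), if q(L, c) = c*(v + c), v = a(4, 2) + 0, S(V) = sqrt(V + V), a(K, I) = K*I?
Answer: 32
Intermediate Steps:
a(K, I) = I*K
S(V) = sqrt(2)*sqrt(V) (S(V) = sqrt(2*V) = sqrt(2)*sqrt(V))
v = 8 (v = 2*4 + 0 = 8 + 0 = 8)
q(L, c) = c*(8 + c)
-2*(q(2, -4) + (S(3)*0)*(-1)) = -2*(-4*(8 - 4) + ((sqrt(2)*sqrt(3))*0)*(-1)) = -2*(-4*4 + (sqrt(6)*0)*(-1)) = -2*(-16 + 0*(-1)) = -2*(-16 + 0) = -2*(-16) = 32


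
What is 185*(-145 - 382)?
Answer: -97495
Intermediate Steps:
185*(-145 - 382) = 185*(-527) = -97495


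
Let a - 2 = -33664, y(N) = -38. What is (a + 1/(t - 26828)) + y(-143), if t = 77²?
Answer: -704296301/20899 ≈ -33700.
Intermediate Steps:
t = 5929
a = -33662 (a = 2 - 33664 = -33662)
(a + 1/(t - 26828)) + y(-143) = (-33662 + 1/(5929 - 26828)) - 38 = (-33662 + 1/(-20899)) - 38 = (-33662 - 1/20899) - 38 = -703502139/20899 - 38 = -704296301/20899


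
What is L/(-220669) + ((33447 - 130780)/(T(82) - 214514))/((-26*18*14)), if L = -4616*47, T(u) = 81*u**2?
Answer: 469291205731297/477309642067440 ≈ 0.98320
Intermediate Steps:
L = -216952
L/(-220669) + ((33447 - 130780)/(T(82) - 214514))/((-26*18*14)) = -216952/(-220669) + ((33447 - 130780)/(81*82**2 - 214514))/((-26*18*14)) = -216952*(-1/220669) + (-97333/(81*6724 - 214514))/((-468*14)) = 216952/220669 - 97333/(544644 - 214514)/(-6552) = 216952/220669 - 97333/330130*(-1/6552) = 216952/220669 + 97333/2163011760 = 469291205731297/477309642067440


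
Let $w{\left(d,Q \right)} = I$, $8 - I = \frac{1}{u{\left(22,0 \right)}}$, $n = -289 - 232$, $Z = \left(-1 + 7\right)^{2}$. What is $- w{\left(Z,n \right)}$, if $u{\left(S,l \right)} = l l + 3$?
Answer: $- \frac{23}{3} \approx -7.6667$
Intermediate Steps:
$Z = 36$ ($Z = 6^{2} = 36$)
$n = -521$ ($n = -289 - 232 = -521$)
$u{\left(S,l \right)} = 3 + l^{2}$ ($u{\left(S,l \right)} = l^{2} + 3 = 3 + l^{2}$)
$I = \frac{23}{3}$ ($I = 8 - \frac{1}{3 + 0^{2}} = 8 - \frac{1}{3 + 0} = 8 - \frac{1}{3} = \frac{23}{3} \approx 7.6667$)
$w{\left(d,Q \right)} = \frac{23}{3}$
$- w{\left(Z,n \right)} = \left(-1\right) \frac{23}{3} = - \frac{23}{3}$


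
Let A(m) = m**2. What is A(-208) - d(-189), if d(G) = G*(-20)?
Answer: 39484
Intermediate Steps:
d(G) = -20*G
A(-208) - d(-189) = (-208)**2 - (-20)*(-189) = 43264 - 1*3780 = 43264 - 3780 = 39484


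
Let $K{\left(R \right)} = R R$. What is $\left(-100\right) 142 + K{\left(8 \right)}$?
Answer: $-14136$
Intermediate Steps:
$K{\left(R \right)} = R^{2}$
$\left(-100\right) 142 + K{\left(8 \right)} = \left(-100\right) 142 + 8^{2} = -14200 + 64 = -14136$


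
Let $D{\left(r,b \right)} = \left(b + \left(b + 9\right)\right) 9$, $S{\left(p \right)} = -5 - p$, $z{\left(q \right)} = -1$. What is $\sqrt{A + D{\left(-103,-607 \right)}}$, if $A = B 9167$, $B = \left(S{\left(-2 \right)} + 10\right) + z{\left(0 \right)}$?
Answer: $\sqrt{44157} \approx 210.14$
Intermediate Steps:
$B = 6$ ($B = \left(\left(-5 - -2\right) + 10\right) - 1 = \left(\left(-5 + 2\right) + 10\right) - 1 = \left(-3 + 10\right) - 1 = 7 - 1 = 6$)
$D{\left(r,b \right)} = 81 + 18 b$ ($D{\left(r,b \right)} = \left(b + \left(9 + b\right)\right) 9 = \left(9 + 2 b\right) 9 = 81 + 18 b$)
$A = 55002$ ($A = 6 \cdot 9167 = 55002$)
$\sqrt{A + D{\left(-103,-607 \right)}} = \sqrt{55002 + \left(81 + 18 \left(-607\right)\right)} = \sqrt{55002 + \left(81 - 10926\right)} = \sqrt{55002 - 10845} = \sqrt{44157}$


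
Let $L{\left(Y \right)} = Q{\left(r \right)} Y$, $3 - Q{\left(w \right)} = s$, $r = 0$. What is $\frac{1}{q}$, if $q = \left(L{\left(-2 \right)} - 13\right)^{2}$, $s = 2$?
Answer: $\frac{1}{225} \approx 0.0044444$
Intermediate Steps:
$Q{\left(w \right)} = 1$ ($Q{\left(w \right)} = 3 - 2 = 1$)
$L{\left(Y \right)} = Y$ ($L{\left(Y \right)} = 1 Y = Y$)
$q = 225$ ($q = \left(-2 - 13\right)^{2} = \left(-15\right)^{2} = 225$)
$\frac{1}{q} = \frac{1}{225}$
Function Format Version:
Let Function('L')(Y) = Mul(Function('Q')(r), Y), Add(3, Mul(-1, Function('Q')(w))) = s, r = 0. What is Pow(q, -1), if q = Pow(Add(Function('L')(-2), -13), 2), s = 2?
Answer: Rational(1, 225) ≈ 0.0044444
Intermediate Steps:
Function('Q')(w) = 1 (Function('Q')(w) = Add(3, Mul(-1, 2)) = Add(3, -2) = 1)
Function('L')(Y) = Y (Function('L')(Y) = Mul(1, Y) = Y)
q = 225 (q = Pow(Add(-2, -13), 2) = Pow(-15, 2) = 225)
Pow(q, -1) = Pow(225, -1) = Rational(1, 225)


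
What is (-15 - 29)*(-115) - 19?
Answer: 5041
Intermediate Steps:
(-15 - 29)*(-115) - 19 = -44*(-115) - 19 = 5060 - 19 = 5041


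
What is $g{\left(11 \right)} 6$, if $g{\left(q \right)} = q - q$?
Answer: $0$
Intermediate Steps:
$g{\left(q \right)} = 0$
$g{\left(11 \right)} 6 = 0 \cdot 6 = 0$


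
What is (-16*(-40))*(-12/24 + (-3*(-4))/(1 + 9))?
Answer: 448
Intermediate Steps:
(-16*(-40))*(-12/24 + (-3*(-4))/(1 + 9)) = 640*(-12*1/24 + 12/10) = 640*(-1/2 + 12*(1/10)) = 640*(-1/2 + 6/5) = 640*(7/10) = 448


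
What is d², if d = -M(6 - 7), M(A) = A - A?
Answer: 0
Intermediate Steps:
M(A) = 0
d = 0 (d = -1*0 = 0)
d² = 0² = 0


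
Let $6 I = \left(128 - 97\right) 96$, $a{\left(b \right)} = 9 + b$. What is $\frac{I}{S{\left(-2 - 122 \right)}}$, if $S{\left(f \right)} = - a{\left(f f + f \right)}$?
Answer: $- \frac{496}{15261} \approx -0.032501$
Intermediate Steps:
$S{\left(f \right)} = -9 - f - f^{2}$ ($S{\left(f \right)} = - (9 + \left(f f + f\right)) = - (9 + \left(f^{2} + f\right)) = - (9 + \left(f + f^{2}\right)) = - (9 + f + f^{2}) = -9 - f - f^{2}$)
$I = 496$ ($I = \frac{\left(128 - 97\right) 96}{6} = \frac{31 \cdot 96}{6} = \frac{1}{6} \cdot 2976 = 496$)
$\frac{I}{S{\left(-2 - 122 \right)}} = \frac{496}{-9 - \left(-2 - 122\right) \left(1 - 124\right)} = \frac{496}{-9 - - 124 \left(1 - 124\right)} = \frac{496}{-9 - \left(-124\right) \left(-123\right)} = \frac{496}{-9 - 15252} = \frac{496}{-15261} = 496 \left(- \frac{1}{15261}\right) = - \frac{496}{15261}$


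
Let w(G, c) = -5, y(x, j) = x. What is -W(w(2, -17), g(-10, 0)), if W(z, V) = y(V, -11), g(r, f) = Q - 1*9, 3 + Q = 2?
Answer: 10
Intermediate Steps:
Q = -1 (Q = -3 + 2 = -1)
g(r, f) = -10 (g(r, f) = -1 - 1*9 = -1 - 9 = -10)
W(z, V) = V
-W(w(2, -17), g(-10, 0)) = -1*(-10) = 10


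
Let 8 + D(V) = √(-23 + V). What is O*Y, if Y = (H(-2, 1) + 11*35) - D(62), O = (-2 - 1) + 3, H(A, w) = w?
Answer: 0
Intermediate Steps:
D(V) = -8 + √(-23 + V)
O = 0 (O = -3 + 3 = 0)
Y = 394 - √39 (Y = (1 + 11*35) - (-8 + √(-23 + 62)) = (1 + 385) - (-8 + √39) = 386 + (8 - √39) = 394 - √39 ≈ 387.75)
O*Y = 0*(394 - √39) = 0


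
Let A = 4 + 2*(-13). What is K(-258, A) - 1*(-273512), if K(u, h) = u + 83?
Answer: 273337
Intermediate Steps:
A = -22 (A = 4 - 26 = -22)
K(u, h) = 83 + u
K(-258, A) - 1*(-273512) = (83 - 258) - 1*(-273512) = -175 + 273512 = 273337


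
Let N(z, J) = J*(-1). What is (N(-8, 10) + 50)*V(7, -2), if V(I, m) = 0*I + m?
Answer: -80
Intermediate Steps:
V(I, m) = m (V(I, m) = 0 + m = m)
N(z, J) = -J
(N(-8, 10) + 50)*V(7, -2) = (-1*10 + 50)*(-2) = (-10 + 50)*(-2) = 40*(-2) = -80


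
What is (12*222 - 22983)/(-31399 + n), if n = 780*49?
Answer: -20319/6821 ≈ -2.9789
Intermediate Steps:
n = 38220
(12*222 - 22983)/(-31399 + n) = (12*222 - 22983)/(-31399 + 38220) = (2664 - 22983)/6821 = -20319*1/6821 = -20319/6821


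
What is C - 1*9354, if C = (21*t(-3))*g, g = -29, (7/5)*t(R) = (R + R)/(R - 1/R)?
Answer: -41331/4 ≈ -10333.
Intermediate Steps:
t(R) = 10*R/(7*(R - 1/R)) (t(R) = 5*((R + R)/(R - 1/R))/7 = 5*((2*R)/(R - 1/R))/7 = 5*(2*R/(R - 1/R))/7 = 10*R/(7*(R - 1/R)))
C = -3915/4 (C = (21*((10/7)*(-3)²/(-1 + (-3)²)))*(-29) = (21*((10/7)*9/(-1 + 9)))*(-29) = (21*((10/7)*9/8))*(-29) = (21*((10/7)*9*(⅛)))*(-29) = (21*(45/28))*(-29) = (135/4)*(-29) = -3915/4 ≈ -978.75)
C - 1*9354 = -3915/4 - 1*9354 = -3915/4 - 9354 = -41331/4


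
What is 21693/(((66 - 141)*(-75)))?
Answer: 7231/1875 ≈ 3.8565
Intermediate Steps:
21693/(((66 - 141)*(-75))) = 21693/((-75*(-75))) = 21693/5625 = 21693*(1/5625) = 7231/1875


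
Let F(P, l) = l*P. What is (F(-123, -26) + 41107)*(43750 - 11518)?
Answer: 1428038760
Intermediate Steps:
F(P, l) = P*l
(F(-123, -26) + 41107)*(43750 - 11518) = (-123*(-26) + 41107)*(43750 - 11518) = (3198 + 41107)*32232 = 44305*32232 = 1428038760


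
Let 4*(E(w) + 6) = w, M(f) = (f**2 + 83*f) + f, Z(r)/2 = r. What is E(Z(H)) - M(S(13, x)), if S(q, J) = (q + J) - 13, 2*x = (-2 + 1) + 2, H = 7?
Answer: -179/4 ≈ -44.750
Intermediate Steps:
Z(r) = 2*r
x = 1/2 (x = ((-2 + 1) + 2)/2 = (-1 + 2)/2 = (1/2)*1 = 1/2 ≈ 0.50000)
S(q, J) = -13 + J + q (S(q, J) = (J + q) - 13 = -13 + J + q)
M(f) = f**2 + 84*f
E(w) = -6 + w/4
E(Z(H)) - M(S(13, x)) = (-6 + (2*7)/4) - (-13 + 1/2 + 13)*(84 + (-13 + 1/2 + 13)) = (-6 + (1/4)*14) - (84 + 1/2)/2 = (-6 + 7/2) - 169/(2*2) = -5/2 - 1*169/4 = -5/2 - 169/4 = -179/4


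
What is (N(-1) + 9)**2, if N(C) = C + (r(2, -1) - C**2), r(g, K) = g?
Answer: 81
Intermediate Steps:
N(C) = 2 + C - C**2 (N(C) = C + (2 - C**2) = 2 + C - C**2)
(N(-1) + 9)**2 = ((2 - 1 - 1*(-1)**2) + 9)**2 = ((2 - 1 - 1*1) + 9)**2 = ((2 - 1 - 1) + 9)**2 = (0 + 9)**2 = 9**2 = 81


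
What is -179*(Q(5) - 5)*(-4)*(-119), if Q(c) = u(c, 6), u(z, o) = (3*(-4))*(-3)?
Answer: -2641324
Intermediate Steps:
u(z, o) = 36 (u(z, o) = -12*(-3) = 36)
Q(c) = 36
-179*(Q(5) - 5)*(-4)*(-119) = -179*(36 - 5)*(-4)*(-119) = -5549*(-4)*(-119) = -179*(-124)*(-119) = 22196*(-119) = -2641324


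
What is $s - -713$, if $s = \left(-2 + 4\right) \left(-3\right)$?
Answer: $707$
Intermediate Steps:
$s = -6$ ($s = 2 \left(-3\right) = -6$)
$s - -713 = -6 - -713 = -6 + 713 = 707$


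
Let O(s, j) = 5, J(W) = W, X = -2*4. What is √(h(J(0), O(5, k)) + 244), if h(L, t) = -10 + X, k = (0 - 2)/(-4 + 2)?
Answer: √226 ≈ 15.033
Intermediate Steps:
X = -8
k = 1 (k = -2/(-2) = -2*(-½) = 1)
h(L, t) = -18 (h(L, t) = -10 - 8 = -18)
√(h(J(0), O(5, k)) + 244) = √(-18 + 244) = √226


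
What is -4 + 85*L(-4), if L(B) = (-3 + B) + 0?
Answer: -599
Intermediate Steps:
L(B) = -3 + B
-4 + 85*L(-4) = -4 + 85*(-3 - 4) = -4 + 85*(-7) = -4 - 595 = -599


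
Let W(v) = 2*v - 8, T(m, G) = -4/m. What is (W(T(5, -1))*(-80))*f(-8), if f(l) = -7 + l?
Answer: -11520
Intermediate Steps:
W(v) = -8 + 2*v
(W(T(5, -1))*(-80))*f(-8) = ((-8 + 2*(-4/5))*(-80))*(-7 - 8) = ((-8 + 2*(-4*⅕))*(-80))*(-15) = ((-8 + 2*(-⅘))*(-80))*(-15) = ((-8 - 8/5)*(-80))*(-15) = -48/5*(-80)*(-15) = 768*(-15) = -11520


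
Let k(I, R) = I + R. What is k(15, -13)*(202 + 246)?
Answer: 896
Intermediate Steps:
k(15, -13)*(202 + 246) = (15 - 13)*(202 + 246) = 2*448 = 896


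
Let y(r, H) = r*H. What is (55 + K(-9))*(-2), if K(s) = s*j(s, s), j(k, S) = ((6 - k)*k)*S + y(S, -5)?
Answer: 22570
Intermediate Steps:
y(r, H) = H*r
j(k, S) = -5*S + S*k*(6 - k) (j(k, S) = ((6 - k)*k)*S - 5*S = (k*(6 - k))*S - 5*S = S*k*(6 - k) - 5*S = -5*S + S*k*(6 - k))
K(s) = s**2*(-5 - s**2 + 6*s) (K(s) = s*(s*(-5 - s**2 + 6*s)) = s**2*(-5 - s**2 + 6*s))
(55 + K(-9))*(-2) = (55 + (-9)**2*(-5 - 1*(-9)**2 + 6*(-9)))*(-2) = (55 + 81*(-5 - 1*81 - 54))*(-2) = (55 + 81*(-5 - 81 - 54))*(-2) = (55 + 81*(-140))*(-2) = (55 - 11340)*(-2) = -11285*(-2) = 22570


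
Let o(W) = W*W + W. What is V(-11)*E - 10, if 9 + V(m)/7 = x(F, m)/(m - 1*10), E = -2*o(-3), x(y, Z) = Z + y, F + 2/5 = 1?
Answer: 3522/5 ≈ 704.40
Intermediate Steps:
F = ⅗ (F = -⅖ + 1 = ⅗ ≈ 0.60000)
o(W) = W + W² (o(W) = W² + W = W + W²)
E = -12 (E = -(-6)*(1 - 3) = -(-6)*(-2) = -2*6 = -12)
V(m) = -63 + 7*(⅗ + m)/(-10 + m) (V(m) = -63 + 7*((m + ⅗)/(m - 1*10)) = -63 + 7*((⅗ + m)/(m - 10)) = -63 + 7*((⅗ + m)/(-10 + m)) = -63 + 7*(⅗ + m)/(-10 + m))
V(-11)*E - 10 = (7*(453 - 40*(-11))/(5*(-10 - 11)))*(-12) - 10 = ((7/5)*(453 + 440)/(-21))*(-12) - 10 = ((7/5)*(-1/21)*893)*(-12) - 10 = -893/15*(-12) - 10 = 3572/5 - 10 = 3522/5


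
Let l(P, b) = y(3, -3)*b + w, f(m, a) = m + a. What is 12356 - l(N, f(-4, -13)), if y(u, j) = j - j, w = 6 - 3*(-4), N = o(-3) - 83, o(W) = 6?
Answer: 12338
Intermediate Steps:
N = -77 (N = 6 - 83 = -77)
w = 18 (w = 6 + 12 = 18)
f(m, a) = a + m
y(u, j) = 0
l(P, b) = 18 (l(P, b) = 0*b + 18 = 0 + 18 = 18)
12356 - l(N, f(-4, -13)) = 12356 - 1*18 = 12356 - 18 = 12338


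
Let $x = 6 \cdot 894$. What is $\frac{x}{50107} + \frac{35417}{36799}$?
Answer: $\frac{1972029455}{1843887493} \approx 1.0695$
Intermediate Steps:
$x = 5364$
$\frac{x}{50107} + \frac{35417}{36799} = \frac{5364}{50107} + \frac{35417}{36799} = \frac{1972029455}{1843887493}$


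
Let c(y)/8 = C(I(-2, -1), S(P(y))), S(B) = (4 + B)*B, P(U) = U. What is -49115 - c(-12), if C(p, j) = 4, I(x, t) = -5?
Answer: -49147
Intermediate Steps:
S(B) = B*(4 + B)
c(y) = 32 (c(y) = 8*4 = 32)
-49115 - c(-12) = -49115 - 1*32 = -49115 - 32 = -49147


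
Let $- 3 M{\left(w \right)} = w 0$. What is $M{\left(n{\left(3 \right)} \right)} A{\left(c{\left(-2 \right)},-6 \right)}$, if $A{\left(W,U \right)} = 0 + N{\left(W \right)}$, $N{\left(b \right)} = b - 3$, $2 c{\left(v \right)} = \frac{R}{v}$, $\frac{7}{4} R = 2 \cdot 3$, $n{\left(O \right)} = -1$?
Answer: $0$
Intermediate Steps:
$R = \frac{24}{7}$ ($R = \frac{4 \cdot 2 \cdot 3}{7} = \frac{4}{7} \cdot 6 = \frac{24}{7} \approx 3.4286$)
$c{\left(v \right)} = \frac{12}{7 v}$ ($c{\left(v \right)} = \frac{\frac{24}{7} \frac{1}{v}}{2} = \frac{12}{7 v}$)
$M{\left(w \right)} = 0$ ($M{\left(w \right)} = - \frac{w 0}{3} = \left(- \frac{1}{3}\right) 0 = 0$)
$N{\left(b \right)} = -3 + b$ ($N{\left(b \right)} = b - 3 = -3 + b$)
$A{\left(W,U \right)} = -3 + W$ ($A{\left(W,U \right)} = 0 + \left(-3 + W\right) = -3 + W$)
$M{\left(n{\left(3 \right)} \right)} A{\left(c{\left(-2 \right)},-6 \right)} = 0 \left(-3 + \frac{12}{7 \left(-2\right)}\right) = 0 \left(-3 + \frac{12}{7} \left(- \frac{1}{2}\right)\right) = 0 \left(-3 - \frac{6}{7}\right) = 0 \left(- \frac{27}{7}\right) = 0$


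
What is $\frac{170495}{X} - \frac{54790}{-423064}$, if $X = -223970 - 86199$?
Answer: $- \frac{27568068585}{65610668908} \approx -0.42018$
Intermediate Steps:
$X = -310169$
$\frac{170495}{X} - \frac{54790}{-423064} = \frac{170495}{-310169} - \frac{54790}{-423064} = 170495 \left(- \frac{1}{310169}\right) - - \frac{27395}{211532} = - \frac{170495}{310169} + \frac{27395}{211532} = - \frac{27568068585}{65610668908}$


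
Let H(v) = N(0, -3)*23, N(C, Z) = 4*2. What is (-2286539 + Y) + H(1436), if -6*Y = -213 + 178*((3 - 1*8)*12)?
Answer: -4569079/2 ≈ -2.2845e+6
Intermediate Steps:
N(C, Z) = 8
H(v) = 184 (H(v) = 8*23 = 184)
Y = 3631/2 (Y = -(-213 + 178*((3 - 1*8)*12))/6 = -(-213 + 178*((3 - 8)*12))/6 = -(-213 + 178*(-5*12))/6 = -(-213 + 178*(-60))/6 = -(-213 - 10680)/6 = -⅙*(-10893) = 3631/2 ≈ 1815.5)
(-2286539 + Y) + H(1436) = (-2286539 + 3631/2) + 184 = -4569447/2 + 184 = -4569079/2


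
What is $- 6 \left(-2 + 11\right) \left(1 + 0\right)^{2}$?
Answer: $-54$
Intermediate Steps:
$- 6 \left(-2 + 11\right) \left(1 + 0\right)^{2} = \left(-6\right) 9 \cdot 1^{2} = \left(-54\right) 1 = -54$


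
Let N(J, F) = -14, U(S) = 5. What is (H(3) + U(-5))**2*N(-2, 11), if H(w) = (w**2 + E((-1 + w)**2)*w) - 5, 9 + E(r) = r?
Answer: -504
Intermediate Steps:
E(r) = -9 + r
H(w) = -5 + w**2 + w*(-9 + (-1 + w)**2) (H(w) = (w**2 + (-9 + (-1 + w)**2)*w) - 5 = (w**2 + w*(-9 + (-1 + w)**2)) - 5 = -5 + w**2 + w*(-9 + (-1 + w)**2))
(H(3) + U(-5))**2*N(-2, 11) = ((-5 + 3**3 - 1*3**2 - 8*3) + 5)**2*(-14) = ((-5 + 27 - 1*9 - 24) + 5)**2*(-14) = ((-5 + 27 - 9 - 24) + 5)**2*(-14) = (-11 + 5)**2*(-14) = (-6)**2*(-14) = 36*(-14) = -504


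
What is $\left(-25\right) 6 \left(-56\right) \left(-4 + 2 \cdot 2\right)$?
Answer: $0$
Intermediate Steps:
$\left(-25\right) 6 \left(-56\right) \left(-4 + 2 \cdot 2\right) = \left(-150\right) \left(-56\right) \left(-4 + 4\right) = 8400 \cdot 0 = 0$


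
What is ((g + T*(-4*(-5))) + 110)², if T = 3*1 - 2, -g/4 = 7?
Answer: 10404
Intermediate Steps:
g = -28 (g = -4*7 = -28)
T = 1 (T = 3 - 2 = 1)
((g + T*(-4*(-5))) + 110)² = ((-28 + 1*(-4*(-5))) + 110)² = ((-28 + 1*20) + 110)² = ((-28 + 20) + 110)² = (-8 + 110)² = 102² = 10404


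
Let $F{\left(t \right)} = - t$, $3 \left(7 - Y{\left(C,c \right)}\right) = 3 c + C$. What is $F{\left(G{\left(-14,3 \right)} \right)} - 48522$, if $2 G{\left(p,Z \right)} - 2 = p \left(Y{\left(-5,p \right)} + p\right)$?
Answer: $- \frac{145387}{3} \approx -48462.0$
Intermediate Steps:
$Y{\left(C,c \right)} = 7 - c - \frac{C}{3}$ ($Y{\left(C,c \right)} = 7 - \frac{3 c + C}{3} = 7 - \frac{C + 3 c}{3} = 7 - \left(c + \frac{C}{3}\right) = 7 - c - \frac{C}{3}$)
$G{\left(p,Z \right)} = 1 + \frac{13 p}{3}$ ($G{\left(p,Z \right)} = 1 + \frac{p \left(\left(7 - p - - \frac{5}{3}\right) + p\right)}{2} = 1 + \frac{p \left(\left(7 - p + \frac{5}{3}\right) + p\right)}{2} = 1 + \frac{p \left(\left(\frac{26}{3} - p\right) + p\right)}{2} = 1 + \frac{p \frac{26}{3}}{2} = 1 + \frac{\frac{26}{3} p}{2} = 1 + \frac{13 p}{3}$)
$F{\left(G{\left(-14,3 \right)} \right)} - 48522 = - (1 + \frac{13}{3} \left(-14\right)) - 48522 = - (1 - \frac{182}{3}) - 48522 = \left(-1\right) \left(- \frac{179}{3}\right) - 48522 = \frac{179}{3} - 48522 = - \frac{145387}{3}$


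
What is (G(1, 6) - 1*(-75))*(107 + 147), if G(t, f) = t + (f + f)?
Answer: 22352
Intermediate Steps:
G(t, f) = t + 2*f
(G(1, 6) - 1*(-75))*(107 + 147) = ((1 + 2*6) - 1*(-75))*(107 + 147) = ((1 + 12) + 75)*254 = (13 + 75)*254 = 88*254 = 22352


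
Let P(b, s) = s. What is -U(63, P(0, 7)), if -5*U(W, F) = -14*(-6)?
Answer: 84/5 ≈ 16.800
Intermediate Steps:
U(W, F) = -84/5 (U(W, F) = -(-14)*(-6)/5 = -1/5*84 = -84/5)
-U(63, P(0, 7)) = -1*(-84/5) = 84/5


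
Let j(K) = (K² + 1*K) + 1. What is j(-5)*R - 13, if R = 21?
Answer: 428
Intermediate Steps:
j(K) = 1 + K + K² (j(K) = (K² + K) + 1 = (K + K²) + 1 = 1 + K + K²)
j(-5)*R - 13 = (1 - 5 + (-5)²)*21 - 13 = (1 - 5 + 25)*21 - 13 = 21*21 - 13 = 441 - 13 = 428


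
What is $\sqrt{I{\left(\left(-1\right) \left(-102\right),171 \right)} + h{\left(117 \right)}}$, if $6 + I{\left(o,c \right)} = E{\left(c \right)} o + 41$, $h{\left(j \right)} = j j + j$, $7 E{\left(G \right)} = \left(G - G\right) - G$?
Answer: $\frac{\sqrt{556115}}{7} \approx 106.53$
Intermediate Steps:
$E{\left(G \right)} = - \frac{G}{7}$ ($E{\left(G \right)} = \frac{\left(G - G\right) - G}{7} = \frac{0 - G}{7} = \frac{\left(-1\right) G}{7} = - \frac{G}{7}$)
$h{\left(j \right)} = j + j^{2}$ ($h{\left(j \right)} = j^{2} + j = j + j^{2}$)
$I{\left(o,c \right)} = 35 - \frac{c o}{7}$ ($I{\left(o,c \right)} = -6 + \left(- \frac{c}{7} o + 41\right) = -6 - \left(-41 + \frac{c o}{7}\right) = 35 - \frac{c o}{7}$)
$\sqrt{I{\left(\left(-1\right) \left(-102\right),171 \right)} + h{\left(117 \right)}} = \sqrt{\left(35 - \frac{171 \left(\left(-1\right) \left(-102\right)\right)}{7}\right) + 117 \left(1 + 117\right)} = \sqrt{\left(35 - \frac{171}{7} \cdot 102\right) + 117 \cdot 118} = \sqrt{\left(35 - \frac{17442}{7}\right) + 13806} = \sqrt{- \frac{17197}{7} + 13806} = \sqrt{\frac{79445}{7}} = \frac{\sqrt{556115}}{7}$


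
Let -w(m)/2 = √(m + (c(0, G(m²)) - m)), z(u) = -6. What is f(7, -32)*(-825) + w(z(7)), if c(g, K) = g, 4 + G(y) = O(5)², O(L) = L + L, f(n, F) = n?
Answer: -5775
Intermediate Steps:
O(L) = 2*L
G(y) = 96 (G(y) = -4 + (2*5)² = -4 + 10² = -4 + 100 = 96)
w(m) = 0 (w(m) = -2*√(m + (0 - m)) = -2*√(m - m) = -2*√0 = -2*0 = 0)
f(7, -32)*(-825) + w(z(7)) = 7*(-825) + 0 = -5775 + 0 = -5775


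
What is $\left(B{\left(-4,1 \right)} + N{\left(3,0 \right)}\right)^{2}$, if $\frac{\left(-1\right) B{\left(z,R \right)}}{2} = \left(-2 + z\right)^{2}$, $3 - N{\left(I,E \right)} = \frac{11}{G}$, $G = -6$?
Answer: $\frac{162409}{36} \approx 4511.4$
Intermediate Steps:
$N{\left(I,E \right)} = \frac{29}{6}$ ($N{\left(I,E \right)} = 3 - \frac{11}{-6} = 3 - 11 \left(- \frac{1}{6}\right) = 3 - - \frac{11}{6} = 3 + \frac{11}{6} = \frac{29}{6}$)
$B{\left(z,R \right)} = - 2 \left(-2 + z\right)^{2}$
$\left(B{\left(-4,1 \right)} + N{\left(3,0 \right)}\right)^{2} = \left(- 2 \left(-2 - 4\right)^{2} + \frac{29}{6}\right)^{2} = \left(- 2 \left(-6\right)^{2} + \frac{29}{6}\right)^{2} = \left(\left(-2\right) 36 + \frac{29}{6}\right)^{2} = \left(-72 + \frac{29}{6}\right)^{2} = \left(- \frac{403}{6}\right)^{2} = \frac{162409}{36}$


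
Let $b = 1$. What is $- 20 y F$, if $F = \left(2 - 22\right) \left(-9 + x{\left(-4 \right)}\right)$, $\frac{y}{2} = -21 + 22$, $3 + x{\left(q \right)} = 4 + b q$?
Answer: $-9600$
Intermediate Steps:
$x{\left(q \right)} = 1 + q$ ($x{\left(q \right)} = -3 + \left(4 + 1 q\right) = -3 + \left(4 + q\right) = 1 + q$)
$y = 2$ ($y = 2 \left(-21 + 22\right) = 2 \cdot 1 = 2$)
$F = 240$ ($F = \left(2 - 22\right) \left(-9 + \left(1 - 4\right)\right) = - 20 \left(-9 - 3\right) = \left(-20\right) \left(-12\right) = 240$)
$- 20 y F = \left(-20\right) 2 \cdot 240 = \left(-40\right) 240 = -9600$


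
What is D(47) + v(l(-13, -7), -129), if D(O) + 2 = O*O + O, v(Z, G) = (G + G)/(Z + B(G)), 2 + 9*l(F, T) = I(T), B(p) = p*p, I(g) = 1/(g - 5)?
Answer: 4050867698/1797203 ≈ 2254.0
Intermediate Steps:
I(g) = 1/(-5 + g)
B(p) = p²
l(F, T) = -2/9 + 1/(9*(-5 + T))
v(Z, G) = 2*G/(Z + G²) (v(Z, G) = (G + G)/(Z + G²) = (2*G)/(Z + G²) = 2*G/(Z + G²))
D(O) = -2 + O + O² (D(O) = -2 + (O*O + O) = -2 + (O² + O) = -2 + (O + O²) = -2 + O + O²)
D(47) + v(l(-13, -7), -129) = (-2 + 47 + 47²) + 2*(-129)/((11 - 2*(-7))/(9*(-5 - 7)) + (-129)²) = (-2 + 47 + 2209) + 2*(-129)/((⅑)*(11 + 14)/(-12) + 16641) = 2254 + 2*(-129)/((⅑)*(-1/12)*25 + 16641) = 2254 + 2*(-129)/(-25/108 + 16641) = 2254 + 2*(-129)/(1797203/108) = 2254 + 2*(-129)*(108/1797203) = 2254 - 27864/1797203 = 4050867698/1797203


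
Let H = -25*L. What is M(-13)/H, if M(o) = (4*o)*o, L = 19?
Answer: -676/475 ≈ -1.4232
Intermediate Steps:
M(o) = 4*o²
H = -475 (H = -25*19 = -475)
M(-13)/H = (4*(-13)²)/(-475) = (4*169)*(-1/475) = 676*(-1/475) = -676/475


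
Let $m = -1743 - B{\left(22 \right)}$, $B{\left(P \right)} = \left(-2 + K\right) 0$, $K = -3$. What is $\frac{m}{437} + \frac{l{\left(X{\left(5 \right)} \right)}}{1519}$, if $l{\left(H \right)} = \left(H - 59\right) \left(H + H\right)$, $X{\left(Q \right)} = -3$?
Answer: $- \frac{80163}{21413} \approx -3.7437$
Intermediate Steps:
$l{\left(H \right)} = 2 H \left(-59 + H\right)$ ($l{\left(H \right)} = \left(-59 + H\right) 2 H = 2 H \left(-59 + H\right)$)
$B{\left(P \right)} = 0$ ($B{\left(P \right)} = \left(-2 - 3\right) 0 = \left(-5\right) 0 = 0$)
$m = -1743$ ($m = -1743 - 0 = -1743 + 0 = -1743$)
$\frac{m}{437} + \frac{l{\left(X{\left(5 \right)} \right)}}{1519} = - \frac{1743}{437} + \frac{2 \left(-3\right) \left(-59 - 3\right)}{1519} = \left(-1743\right) \frac{1}{437} + 2 \left(-3\right) \left(-62\right) \frac{1}{1519} = - \frac{1743}{437} + 372 \cdot \frac{1}{1519} = - \frac{1743}{437} + \frac{12}{49} = - \frac{80163}{21413}$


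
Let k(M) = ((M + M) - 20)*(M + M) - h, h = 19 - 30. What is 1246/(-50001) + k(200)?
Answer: 1085814395/7143 ≈ 1.5201e+5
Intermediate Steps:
h = -11
k(M) = 11 + 2*M*(-20 + 2*M) (k(M) = ((M + M) - 20)*(M + M) - 1*(-11) = (2*M - 20)*(2*M) + 11 = (-20 + 2*M)*(2*M) + 11 = 2*M*(-20 + 2*M) + 11 = 11 + 2*M*(-20 + 2*M))
1246/(-50001) + k(200) = 1246/(-50001) + (11 - 40*200 + 4*200²) = 1246*(-1/50001) + (11 - 8000 + 4*40000) = -178/7143 + (11 - 8000 + 160000) = -178/7143 + 152011 = 1085814395/7143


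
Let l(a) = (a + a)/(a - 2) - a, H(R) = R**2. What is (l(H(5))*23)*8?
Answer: -4200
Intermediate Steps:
l(a) = -a + 2*a/(-2 + a) (l(a) = (2*a)/(-2 + a) - a = 2*a/(-2 + a) - a = -a + 2*a/(-2 + a))
(l(H(5))*23)*8 = ((5**2*(4 - 1*5**2)/(-2 + 5**2))*23)*8 = ((25*(4 - 1*25)/(-2 + 25))*23)*8 = ((25*(4 - 25)/23)*23)*8 = ((25*(1/23)*(-21))*23)*8 = -525/23*23*8 = -525*8 = -4200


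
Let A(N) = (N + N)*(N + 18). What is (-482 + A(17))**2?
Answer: 501264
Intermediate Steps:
A(N) = 2*N*(18 + N) (A(N) = (2*N)*(18 + N) = 2*N*(18 + N))
(-482 + A(17))**2 = (-482 + 2*17*(18 + 17))**2 = (-482 + 2*17*35)**2 = (-482 + 1190)**2 = 708**2 = 501264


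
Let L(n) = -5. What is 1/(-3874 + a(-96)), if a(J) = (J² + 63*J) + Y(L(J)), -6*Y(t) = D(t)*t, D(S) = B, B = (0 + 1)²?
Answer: -6/4231 ≈ -0.0014181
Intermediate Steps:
B = 1 (B = 1² = 1)
D(S) = 1
Y(t) = -t/6
a(J) = ⅚ + J² + 63*J (a(J) = (J² + 63*J) - ⅙*(-5) = (J² + 63*J) + ⅚ = ⅚ + J² + 63*J)
1/(-3874 + a(-96)) = 1/(-3874 + (⅚ + (-96)² + 63*(-96))) = 1/(-3874 + (⅚ + 9216 - 6048)) = 1/(-3874 + 19013/6) = 1/(-4231/6) = -6/4231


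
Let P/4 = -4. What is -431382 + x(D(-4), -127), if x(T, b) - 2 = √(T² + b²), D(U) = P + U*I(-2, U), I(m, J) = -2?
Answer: -431380 + √16193 ≈ -4.3125e+5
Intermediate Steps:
P = -16 (P = 4*(-4) = -16)
D(U) = -16 - 2*U (D(U) = -16 + U*(-2) = -16 - 2*U)
x(T, b) = 2 + √(T² + b²)
-431382 + x(D(-4), -127) = -431382 + (2 + √((-16 - 2*(-4))² + (-127)²)) = -431382 + (2 + √((-16 + 8)² + 16129)) = -431382 + (2 + √((-8)² + 16129)) = -431382 + (2 + √(64 + 16129)) = -431382 + (2 + √16193) = -431380 + √16193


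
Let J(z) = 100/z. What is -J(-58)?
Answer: 50/29 ≈ 1.7241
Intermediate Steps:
-J(-58) = -100/(-58) = -100*(-1)/58 = -1*(-50/29) = 50/29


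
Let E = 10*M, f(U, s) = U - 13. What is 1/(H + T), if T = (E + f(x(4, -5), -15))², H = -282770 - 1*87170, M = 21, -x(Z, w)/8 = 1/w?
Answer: -25/8262451 ≈ -3.0257e-6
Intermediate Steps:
x(Z, w) = -8/w
f(U, s) = -13 + U
E = 210 (E = 10*21 = 210)
H = -369940 (H = -282770 - 87170 = -369940)
T = 986049/25 (T = (210 + (-13 - 8/(-5)))² = (210 + (-13 - 8*(-⅕)))² = (210 + (-13 + 8/5))² = (210 - 57/5)² = (993/5)² = 986049/25 ≈ 39442.)
1/(H + T) = 1/(-369940 + 986049/25) = 1/(-8262451/25) = -25/8262451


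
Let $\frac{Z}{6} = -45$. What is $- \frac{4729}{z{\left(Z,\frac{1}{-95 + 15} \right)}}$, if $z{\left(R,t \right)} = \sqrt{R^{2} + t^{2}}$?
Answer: $- \frac{378320 \sqrt{466560001}}{466560001} \approx -17.515$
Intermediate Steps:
$Z = -270$ ($Z = 6 \left(-45\right) = -270$)
$- \frac{4729}{z{\left(Z,\frac{1}{-95 + 15} \right)}} = - \frac{4729}{\sqrt{\left(-270\right)^{2} + \left(\frac{1}{-95 + 15}\right)^{2}}} = - \frac{4729}{\sqrt{72900 + \left(\frac{1}{-80}\right)^{2}}} = - \frac{4729}{\sqrt{72900 + \left(- \frac{1}{80}\right)^{2}}} = - \frac{4729}{\sqrt{72900 + \frac{1}{6400}}} = - \frac{4729}{\sqrt{\frac{466560001}{6400}}} = - \frac{4729}{\frac{1}{80} \sqrt{466560001}} = - 4729 \frac{80 \sqrt{466560001}}{466560001} = - \frac{378320 \sqrt{466560001}}{466560001}$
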